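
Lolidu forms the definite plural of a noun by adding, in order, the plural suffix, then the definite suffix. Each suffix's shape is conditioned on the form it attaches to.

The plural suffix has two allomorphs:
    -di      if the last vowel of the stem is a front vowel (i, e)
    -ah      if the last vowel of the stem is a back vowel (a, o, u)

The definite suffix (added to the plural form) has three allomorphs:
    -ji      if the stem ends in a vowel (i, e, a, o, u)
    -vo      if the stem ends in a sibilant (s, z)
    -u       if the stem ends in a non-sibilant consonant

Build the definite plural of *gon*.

gonahu

*gon*: last vowel = /o/, a back vowel → -ah → *gonah*.
The plural form *gonah*: final sound = /h/, a non-sibilant consonant → -u → *gonahu*.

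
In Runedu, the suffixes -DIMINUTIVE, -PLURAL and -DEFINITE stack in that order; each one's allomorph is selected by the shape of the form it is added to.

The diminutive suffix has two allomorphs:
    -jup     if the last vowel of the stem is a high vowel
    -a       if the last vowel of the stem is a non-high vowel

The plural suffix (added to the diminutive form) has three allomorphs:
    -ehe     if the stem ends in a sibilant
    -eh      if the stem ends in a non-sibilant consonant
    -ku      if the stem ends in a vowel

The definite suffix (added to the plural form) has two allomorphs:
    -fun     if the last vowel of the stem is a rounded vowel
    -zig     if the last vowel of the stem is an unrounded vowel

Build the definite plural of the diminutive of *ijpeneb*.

ijpenebakufun

*ijpeneb* — last vowel /e/ (a non-high vowel) → -a → *ijpeneba*.
The final sound of the diminutive form *ijpeneba* is /a/, which is a vowel, so the plural suffix is -ku, giving *ijpenebaku*.
The last vowel of the plural form *ijpenebaku* is /u/, which is a rounded vowel, so the definite suffix is -fun, giving *ijpenebakufun*.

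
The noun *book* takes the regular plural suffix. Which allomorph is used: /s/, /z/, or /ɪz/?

/s/

The stem *book* ends in a voiceless non-sibilant consonant.
The plural suffix surfaces as /ɪz/ after sibilants, /s/ after other voiceless consonants, and /z/ after other voiced sounds.
So the plural -s on *book* is pronounced /s/.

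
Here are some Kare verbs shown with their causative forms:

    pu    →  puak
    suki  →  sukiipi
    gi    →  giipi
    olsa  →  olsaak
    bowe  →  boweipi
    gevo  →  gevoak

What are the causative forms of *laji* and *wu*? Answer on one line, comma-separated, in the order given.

lajiipi, wuak

Looking at the last vowel of each stem: -ipi when the last vowel of the stem is a front vowel (*suki*, *gi*, *bowe*); -ak when the last vowel of the stem is a back vowel (*pu*, *olsa*, *gevo*).
Since the last vowel of *laji* is /i/ (a front vowel), it takes -ipi, giving *lajiipi*.
Since the last vowel of *wu* is /u/ (a back vowel), it takes -ak, giving *wuak*.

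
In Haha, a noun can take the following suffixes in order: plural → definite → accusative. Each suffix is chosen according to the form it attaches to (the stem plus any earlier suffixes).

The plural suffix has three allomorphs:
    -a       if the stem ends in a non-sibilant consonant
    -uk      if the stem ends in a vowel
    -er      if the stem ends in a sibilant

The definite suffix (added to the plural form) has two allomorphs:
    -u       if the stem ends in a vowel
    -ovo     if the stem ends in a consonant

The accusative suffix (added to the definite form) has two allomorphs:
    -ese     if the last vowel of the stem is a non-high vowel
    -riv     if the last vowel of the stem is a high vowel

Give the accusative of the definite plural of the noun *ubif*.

ubifauriv

Since the final sound of *ubif* is /f/ (a non-sibilant consonant), it takes -a, giving *ubifa*.
The plural form *ubifa*: final sound = /a/, a vowel → -u → *ubifau*.
The definite form *ubifau*: last vowel = /u/, a high vowel → -riv → *ubifauriv*.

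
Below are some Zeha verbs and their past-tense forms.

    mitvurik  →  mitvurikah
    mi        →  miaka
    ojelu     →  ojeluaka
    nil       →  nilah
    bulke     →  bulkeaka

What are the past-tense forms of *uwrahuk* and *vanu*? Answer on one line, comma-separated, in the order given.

uwrahukah, vanuaka

The suffix is conditioned by the final sound: -ah when the stem ends in a consonant (*mitvurik*, *nil*); -aka when the stem ends in a vowel (*mi*, *ojelu*, *bulke*).
*uwrahuk* — final sound /k/ (a consonant) → -ah → *uwrahukah*.
The final sound of *vanu* is /u/, which is a vowel, so the suffix is -aka, giving *vanuaka*.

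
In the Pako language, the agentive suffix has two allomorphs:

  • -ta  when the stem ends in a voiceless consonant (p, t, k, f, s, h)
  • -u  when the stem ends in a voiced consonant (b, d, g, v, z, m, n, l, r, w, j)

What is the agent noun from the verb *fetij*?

Since the final consonant of *fetij* is /j/ (voiced), it takes -u, giving *fetiju*.

fetiju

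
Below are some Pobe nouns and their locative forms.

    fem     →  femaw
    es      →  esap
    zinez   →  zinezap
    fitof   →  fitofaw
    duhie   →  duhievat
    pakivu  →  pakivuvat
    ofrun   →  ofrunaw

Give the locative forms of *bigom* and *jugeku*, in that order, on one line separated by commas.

The alternation tracks the final sound of the stem — -ap when the stem ends in a sibilant (*es*, *zinez*); -aw when the stem ends in a non-sibilant consonant (*fem*, *fitof*, *ofrun*); -vat when the stem ends in a vowel (*duhie*, *pakivu*).
Since the final sound of *bigom* is /m/ (a non-sibilant consonant), it takes -aw, giving *bigomaw*.
Since the final sound of *jugeku* is /u/ (a vowel), it takes -vat, giving *jugekuvat*.

bigomaw, jugekuvat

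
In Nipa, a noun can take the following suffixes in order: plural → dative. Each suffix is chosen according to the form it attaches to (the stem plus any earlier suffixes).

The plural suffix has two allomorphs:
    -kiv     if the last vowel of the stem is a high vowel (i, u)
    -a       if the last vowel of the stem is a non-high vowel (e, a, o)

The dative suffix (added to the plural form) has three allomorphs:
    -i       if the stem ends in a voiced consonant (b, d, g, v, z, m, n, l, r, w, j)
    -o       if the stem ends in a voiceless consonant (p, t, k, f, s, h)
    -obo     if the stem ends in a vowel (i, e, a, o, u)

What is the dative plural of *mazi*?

Since the last vowel of *mazi* is /i/ (a high vowel), it takes -kiv, giving *mazikiv*.
The final sound of the plural form *mazikiv* is /v/, which is a voiced consonant, so the dative suffix is -i, giving *mazikivi*.

mazikivi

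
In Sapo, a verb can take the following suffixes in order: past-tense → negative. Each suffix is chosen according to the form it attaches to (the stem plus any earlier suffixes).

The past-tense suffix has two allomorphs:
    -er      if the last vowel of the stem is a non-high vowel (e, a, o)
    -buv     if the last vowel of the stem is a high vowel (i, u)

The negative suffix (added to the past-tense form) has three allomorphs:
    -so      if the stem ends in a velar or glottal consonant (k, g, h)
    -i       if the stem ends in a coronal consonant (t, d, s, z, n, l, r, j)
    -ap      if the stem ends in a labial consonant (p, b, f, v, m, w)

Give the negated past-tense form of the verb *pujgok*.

pujgokeri

*pujgok*: last vowel = /o/, a non-high vowel → -er → *pujgoker*.
The past-tense form *pujgoker* — final consonant /r/ (coronal) → -i → *pujgokeri*.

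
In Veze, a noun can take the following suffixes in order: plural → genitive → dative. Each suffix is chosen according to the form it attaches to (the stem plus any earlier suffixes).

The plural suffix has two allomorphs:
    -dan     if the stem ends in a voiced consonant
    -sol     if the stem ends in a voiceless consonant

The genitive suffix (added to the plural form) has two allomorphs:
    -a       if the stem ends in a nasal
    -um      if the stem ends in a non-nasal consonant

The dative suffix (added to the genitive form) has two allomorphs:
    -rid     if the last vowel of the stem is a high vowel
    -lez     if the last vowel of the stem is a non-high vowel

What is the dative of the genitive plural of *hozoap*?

hozoapsolumrid

The final consonant of *hozoap* is /p/, which is voiceless, so the plural suffix is -sol, giving *hozoapsol*.
The plural form *hozoapsol*: final consonant = /l/, non-nasal → -um → *hozoapsolum*.
The genitive form *hozoapsolum*: last vowel = /u/, a high vowel → -rid → *hozoapsolumrid*.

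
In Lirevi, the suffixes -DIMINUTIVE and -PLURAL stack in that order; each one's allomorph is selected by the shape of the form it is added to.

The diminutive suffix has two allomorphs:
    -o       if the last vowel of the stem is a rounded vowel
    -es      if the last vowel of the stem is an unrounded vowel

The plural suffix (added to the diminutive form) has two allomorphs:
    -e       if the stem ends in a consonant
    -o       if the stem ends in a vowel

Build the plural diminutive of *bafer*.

*bafer*: last vowel = /e/, an unrounded vowel → -es → *baferes*.
The final sound of the diminutive form *baferes* is /s/, which is a consonant, so the plural suffix is -e, giving *baferese*.

baferese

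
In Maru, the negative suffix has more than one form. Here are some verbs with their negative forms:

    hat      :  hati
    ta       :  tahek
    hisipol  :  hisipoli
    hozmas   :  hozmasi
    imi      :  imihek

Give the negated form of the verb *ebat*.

ebati

The alternation tracks the final sound of the stem — -i when the stem ends in a consonant (*hat*, *hisipol*, *hozmas*); -hek when the stem ends in a vowel (*ta*, *imi*).
The final sound of *ebat* is /t/, which is a consonant, so the suffix is -i, giving *ebati*.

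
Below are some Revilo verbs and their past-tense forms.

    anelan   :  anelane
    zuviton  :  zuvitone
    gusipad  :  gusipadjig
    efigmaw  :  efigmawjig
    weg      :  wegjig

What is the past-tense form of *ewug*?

ewugjig

The alternation tracks the final consonant of the stem — -e when the stem ends in a nasal (*anelan*, *zuviton*); -jig when the stem ends in a non-nasal consonant (*gusipad*, *efigmaw*, *weg*).
The final consonant of *ewug* is /g/, which is non-nasal, so the suffix is -jig, giving *ewugjig*.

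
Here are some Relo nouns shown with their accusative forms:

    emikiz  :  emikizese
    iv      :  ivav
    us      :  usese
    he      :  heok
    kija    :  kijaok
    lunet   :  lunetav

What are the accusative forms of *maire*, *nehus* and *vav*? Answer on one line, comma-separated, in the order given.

Looking at the final sound of each stem: -ese when the stem ends in a sibilant (*emikiz*, *us*); -av when the stem ends in a non-sibilant consonant (*iv*, *lunet*); -ok when the stem ends in a vowel (*he*, *kija*).
*maire*: final sound = /e/, a vowel → -ok → *maireok*.
The final sound of *nehus* is /s/, which is a sibilant, so the suffix is -ese, giving *nehusese*.
Since the final sound of *vav* is /v/ (a non-sibilant consonant), it takes -av, giving *vavav*.

maireok, nehusese, vavav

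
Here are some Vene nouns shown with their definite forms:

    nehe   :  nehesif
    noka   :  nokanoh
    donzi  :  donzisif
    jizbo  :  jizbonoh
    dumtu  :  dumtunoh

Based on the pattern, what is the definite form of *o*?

onoh

The pattern is front/back vowel harmony: -sif when the last vowel of the stem is a front vowel (*nehe*, *donzi*); -noh when the last vowel of the stem is a back vowel (*noka*, *jizbo*, *dumtu*).
Since the last vowel of *o* is /o/ (a back vowel), it takes -noh, giving *onoh*.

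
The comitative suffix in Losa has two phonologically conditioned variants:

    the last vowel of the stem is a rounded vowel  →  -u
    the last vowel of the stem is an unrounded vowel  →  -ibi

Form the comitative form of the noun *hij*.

*hij*: last vowel = /i/, an unrounded vowel → -ibi → *hijibi*.

hijibi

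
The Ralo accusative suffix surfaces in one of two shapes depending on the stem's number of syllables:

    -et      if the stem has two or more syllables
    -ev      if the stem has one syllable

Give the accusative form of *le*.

*le* (one syllable) → -ev → *leev*.

leev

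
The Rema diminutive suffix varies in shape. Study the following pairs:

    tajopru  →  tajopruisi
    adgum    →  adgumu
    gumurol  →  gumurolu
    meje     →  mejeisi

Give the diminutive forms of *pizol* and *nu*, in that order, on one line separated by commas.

The pattern is consonant vs. vowel: -u when the stem ends in a consonant (*adgum*, *gumurol*); -isi when the stem ends in a vowel (*tajopru*, *meje*).
*pizol*: final sound = /l/, a consonant → -u → *pizolu*.
*nu*: final sound = /u/, a vowel → -isi → *nuisi*.

pizolu, nuisi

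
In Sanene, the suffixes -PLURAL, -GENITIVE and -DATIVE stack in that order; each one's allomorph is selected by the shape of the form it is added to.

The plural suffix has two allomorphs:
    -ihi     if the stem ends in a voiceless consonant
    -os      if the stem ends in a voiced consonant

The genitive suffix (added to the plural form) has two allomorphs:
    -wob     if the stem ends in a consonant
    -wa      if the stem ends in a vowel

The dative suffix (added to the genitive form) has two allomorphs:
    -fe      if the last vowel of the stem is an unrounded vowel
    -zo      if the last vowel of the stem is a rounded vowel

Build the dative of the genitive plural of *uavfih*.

uavfihihiwafe

*uavfih*: final consonant = /h/, voiceless → -ihi → *uavfihihi*.
Since the final sound of the plural form *uavfihihi* is /i/ (a vowel), it takes -wa, giving *uavfihihiwa*.
The genitive form *uavfihihiwa*: last vowel = /a/, an unrounded vowel → -fe → *uavfihihiwafe*.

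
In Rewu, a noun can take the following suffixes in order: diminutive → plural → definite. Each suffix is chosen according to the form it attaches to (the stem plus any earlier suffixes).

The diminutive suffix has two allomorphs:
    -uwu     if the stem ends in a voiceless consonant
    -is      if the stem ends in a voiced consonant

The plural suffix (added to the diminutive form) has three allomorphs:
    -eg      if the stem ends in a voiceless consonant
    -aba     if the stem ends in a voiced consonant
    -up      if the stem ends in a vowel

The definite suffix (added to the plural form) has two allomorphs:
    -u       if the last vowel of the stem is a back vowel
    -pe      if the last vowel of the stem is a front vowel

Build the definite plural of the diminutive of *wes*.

wesuwuupu

*wes* — final consonant /s/ (voiceless) → -uwu → *wesuwu*.
The diminutive form *wesuwu*: final sound = /u/, a vowel → -up → *wesuwuup*.
Since the last vowel of the plural form *wesuwuup* is /u/ (a back vowel), it takes -u, giving *wesuwuupu*.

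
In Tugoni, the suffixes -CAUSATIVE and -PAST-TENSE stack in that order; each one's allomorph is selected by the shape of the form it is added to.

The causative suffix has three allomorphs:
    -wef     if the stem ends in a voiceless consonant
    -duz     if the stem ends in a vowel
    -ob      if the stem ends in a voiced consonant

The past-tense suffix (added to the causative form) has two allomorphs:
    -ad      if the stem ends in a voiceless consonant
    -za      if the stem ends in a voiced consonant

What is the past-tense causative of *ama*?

amaduzza

Since the final sound of *ama* is /a/ (a vowel), it takes -duz, giving *amaduz*.
Since the final consonant of the causative form *amaduz* is /z/ (voiced), it takes -za, giving *amaduzza*.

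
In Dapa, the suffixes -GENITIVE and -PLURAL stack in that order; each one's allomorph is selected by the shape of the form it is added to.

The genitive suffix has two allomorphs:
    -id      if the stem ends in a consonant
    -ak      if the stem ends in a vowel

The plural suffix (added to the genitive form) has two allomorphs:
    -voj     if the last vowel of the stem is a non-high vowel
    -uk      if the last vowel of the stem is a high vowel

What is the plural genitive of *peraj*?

perajiduk

*peraj* — final sound /j/ (a consonant) → -id → *perajid*.
Since the last vowel of the genitive form *perajid* is /i/ (a high vowel), it takes -uk, giving *perajiduk*.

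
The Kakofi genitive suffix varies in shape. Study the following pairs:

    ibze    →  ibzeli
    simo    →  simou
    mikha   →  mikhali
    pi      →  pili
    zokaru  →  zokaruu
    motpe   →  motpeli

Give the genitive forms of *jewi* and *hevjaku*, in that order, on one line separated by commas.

The alternation tracks the last vowel of the stem — -u when the last vowel of the stem is a rounded vowel (*simo*, *zokaru*); -li when the last vowel of the stem is an unrounded vowel (*ibze*, *mikha*, *pi*, *motpe*).
*jewi*: last vowel = /i/, an unrounded vowel → -li → *jewili*.
The last vowel of *hevjaku* is /u/, which is a rounded vowel, so the suffix is -u, giving *hevjakuu*.

jewili, hevjakuu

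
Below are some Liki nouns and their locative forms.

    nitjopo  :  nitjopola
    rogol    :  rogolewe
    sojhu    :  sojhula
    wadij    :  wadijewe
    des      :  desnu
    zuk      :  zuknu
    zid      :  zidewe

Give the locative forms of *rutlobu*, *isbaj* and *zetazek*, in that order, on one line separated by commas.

The suffix is conditioned by the final sound: -nu when the stem ends in a voiceless consonant (*des*, *zuk*); -ewe when the stem ends in a voiced consonant (*rogol*, *wadij*, *zid*); -la when the stem ends in a vowel (*nitjopo*, *sojhu*).
Since the final sound of *rutlobu* is /u/ (a vowel), it takes -la, giving *rutlobula*.
Since the final sound of *isbaj* is /j/ (a voiced consonant), it takes -ewe, giving *isbajewe*.
Since the final sound of *zetazek* is /k/ (a voiceless consonant), it takes -nu, giving *zetazeknu*.

rutlobula, isbajewe, zetazeknu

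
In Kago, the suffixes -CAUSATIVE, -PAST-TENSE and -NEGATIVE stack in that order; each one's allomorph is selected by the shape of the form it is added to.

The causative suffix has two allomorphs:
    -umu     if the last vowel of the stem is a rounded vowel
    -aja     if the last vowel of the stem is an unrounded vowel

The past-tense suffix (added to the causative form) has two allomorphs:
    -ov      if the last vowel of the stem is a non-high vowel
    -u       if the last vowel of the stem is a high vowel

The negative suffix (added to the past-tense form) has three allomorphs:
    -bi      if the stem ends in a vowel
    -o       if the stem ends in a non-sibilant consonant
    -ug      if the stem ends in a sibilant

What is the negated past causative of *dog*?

dogumuubi

The last vowel of *dog* is /o/, which is a rounded vowel, so the causative suffix is -umu, giving *dogumu*.
Since the last vowel of the causative form *dogumu* is /u/ (a high vowel), it takes -u, giving *dogumuu*.
Since the final sound of the past-tense form *dogumuu* is /u/ (a vowel), it takes -bi, giving *dogumuubi*.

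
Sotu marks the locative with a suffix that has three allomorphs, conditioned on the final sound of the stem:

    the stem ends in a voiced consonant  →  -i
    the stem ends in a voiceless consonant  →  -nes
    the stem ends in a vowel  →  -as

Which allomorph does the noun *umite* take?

*umite* — final sound /e/ (a vowel) → -as.

-as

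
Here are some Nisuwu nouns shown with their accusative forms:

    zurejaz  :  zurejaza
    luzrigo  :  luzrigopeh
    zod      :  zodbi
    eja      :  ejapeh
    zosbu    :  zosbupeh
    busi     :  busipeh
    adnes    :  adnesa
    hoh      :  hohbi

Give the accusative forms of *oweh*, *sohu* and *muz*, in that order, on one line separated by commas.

Looking at the final sound of each stem: -a when the stem ends in a sibilant (*zurejaz*, *adnes*); -bi when the stem ends in a non-sibilant consonant (*zod*, *hoh*); -peh when the stem ends in a vowel (*luzrigo*, *eja*, *zosbu*, *busi*).
Since the final sound of *oweh* is /h/ (a non-sibilant consonant), it takes -bi, giving *owehbi*.
*sohu* — final sound /u/ (a vowel) → -peh → *sohupeh*.
Since the final sound of *muz* is /z/ (a sibilant), it takes -a, giving *muza*.

owehbi, sohupeh, muza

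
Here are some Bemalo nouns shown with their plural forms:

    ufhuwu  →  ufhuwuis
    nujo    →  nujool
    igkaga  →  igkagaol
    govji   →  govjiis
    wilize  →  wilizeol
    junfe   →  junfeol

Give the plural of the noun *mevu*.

mevuis

Looking at the last vowel of each stem: -is when the last vowel of the stem is a high vowel (*ufhuwu*, *govji*); -ol when the last vowel of the stem is a non-high vowel (*nujo*, *igkaga*, *wilize*, *junfe*).
*mevu* — last vowel /u/ (a high vowel) → -is → *mevuis*.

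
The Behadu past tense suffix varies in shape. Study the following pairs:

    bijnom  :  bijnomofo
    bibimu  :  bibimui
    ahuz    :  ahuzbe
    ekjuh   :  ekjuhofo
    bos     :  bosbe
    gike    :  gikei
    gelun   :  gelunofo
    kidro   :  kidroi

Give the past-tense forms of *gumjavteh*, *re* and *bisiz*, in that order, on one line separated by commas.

gumjavtehofo, rei, bisizbe

The alternation tracks the final sound of the stem — -be when the stem ends in a sibilant (*ahuz*, *bos*); -ofo when the stem ends in a non-sibilant consonant (*bijnom*, *ekjuh*, *gelun*); -i when the stem ends in a vowel (*bibimu*, *gike*, *kidro*).
Since the final sound of *gumjavteh* is /h/ (a non-sibilant consonant), it takes -ofo, giving *gumjavtehofo*.
*re*: final sound = /e/, a vowel → -i → *rei*.
The final sound of *bisiz* is /z/, which is a sibilant, so the suffix is -be, giving *bisizbe*.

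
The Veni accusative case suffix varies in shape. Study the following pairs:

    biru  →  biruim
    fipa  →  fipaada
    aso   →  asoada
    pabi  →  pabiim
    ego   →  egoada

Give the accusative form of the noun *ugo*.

ugoada

The alternation tracks the last vowel of the stem — -im when the last vowel of the stem is a high vowel (*biru*, *pabi*); -ada when the last vowel of the stem is a non-high vowel (*fipa*, *aso*, *ego*).
*ugo*: last vowel = /o/, a non-high vowel → -ada → *ugoada*.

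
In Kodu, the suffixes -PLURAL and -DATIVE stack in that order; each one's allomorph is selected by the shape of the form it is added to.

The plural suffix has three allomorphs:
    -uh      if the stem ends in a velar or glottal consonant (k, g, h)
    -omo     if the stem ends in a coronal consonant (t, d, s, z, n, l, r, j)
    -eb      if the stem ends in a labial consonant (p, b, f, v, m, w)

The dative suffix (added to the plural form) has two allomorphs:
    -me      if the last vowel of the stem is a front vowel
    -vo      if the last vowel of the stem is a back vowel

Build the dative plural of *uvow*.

uvowebme

*uvow* — final consonant /w/ (labial) → -eb → *uvoweb*.
The plural form *uvoweb* — last vowel /e/ (a front vowel) → -me → *uvowebme*.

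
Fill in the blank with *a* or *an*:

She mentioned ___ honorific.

an

The indefinite article is chosen by the initial *sound* of the following word, not its spelling.
*honorific* begins with the sound /ɒ/ (silent h) — a vowel sound.
So the article is *an*: She mentioned an honorific.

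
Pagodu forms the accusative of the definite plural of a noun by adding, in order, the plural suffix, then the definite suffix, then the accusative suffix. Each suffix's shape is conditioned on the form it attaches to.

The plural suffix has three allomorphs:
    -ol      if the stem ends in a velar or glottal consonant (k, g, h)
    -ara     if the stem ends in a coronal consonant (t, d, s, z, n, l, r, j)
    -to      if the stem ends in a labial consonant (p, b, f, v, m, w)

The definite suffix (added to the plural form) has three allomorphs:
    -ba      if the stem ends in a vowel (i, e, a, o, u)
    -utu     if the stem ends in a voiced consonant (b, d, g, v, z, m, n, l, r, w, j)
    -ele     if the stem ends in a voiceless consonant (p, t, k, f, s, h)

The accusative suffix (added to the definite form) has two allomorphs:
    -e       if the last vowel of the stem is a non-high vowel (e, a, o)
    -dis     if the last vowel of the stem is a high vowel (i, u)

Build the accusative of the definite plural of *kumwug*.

Since the final consonant of *kumwug* is /g/ (velar/glottal), it takes -ol, giving *kumwugol*.
The final sound of the plural form *kumwugol* is /l/, which is a voiced consonant, so the definite suffix is -utu, giving *kumwugolutu*.
The last vowel of the definite form *kumwugolutu* is /u/, which is a high vowel, so the accusative suffix is -dis, giving *kumwugolutudis*.

kumwugolutudis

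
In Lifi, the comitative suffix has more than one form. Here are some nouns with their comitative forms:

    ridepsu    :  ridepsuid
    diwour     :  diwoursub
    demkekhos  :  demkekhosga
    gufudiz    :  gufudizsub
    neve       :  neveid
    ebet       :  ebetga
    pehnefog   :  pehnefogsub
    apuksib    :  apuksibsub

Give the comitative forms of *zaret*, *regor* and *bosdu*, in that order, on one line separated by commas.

The pattern is voicing of the final sound: -ga when the stem ends in a voiceless consonant (*demkekhos*, *ebet*); -sub when the stem ends in a voiced consonant (*diwour*, *gufudiz*, *pehnefog*, *apuksib*); -id when the stem ends in a vowel (*ridepsu*, *neve*).
Since the final sound of *zaret* is /t/ (a voiceless consonant), it takes -ga, giving *zaretga*.
Since the final sound of *regor* is /r/ (a voiced consonant), it takes -sub, giving *regorsub*.
*bosdu*: final sound = /u/, a vowel → -id → *bosduid*.

zaretga, regorsub, bosduid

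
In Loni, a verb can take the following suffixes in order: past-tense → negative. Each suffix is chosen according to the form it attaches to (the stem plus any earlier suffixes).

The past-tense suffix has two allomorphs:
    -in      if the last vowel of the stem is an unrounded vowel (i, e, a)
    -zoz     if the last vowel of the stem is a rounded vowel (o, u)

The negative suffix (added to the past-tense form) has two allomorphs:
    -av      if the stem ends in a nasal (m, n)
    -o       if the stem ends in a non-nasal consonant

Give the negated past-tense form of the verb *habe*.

habeinav

*habe* — last vowel /e/ (an unrounded vowel) → -in → *habein*.
The past-tense form *habein* — final consonant /n/ (a nasal) → -av → *habeinav*.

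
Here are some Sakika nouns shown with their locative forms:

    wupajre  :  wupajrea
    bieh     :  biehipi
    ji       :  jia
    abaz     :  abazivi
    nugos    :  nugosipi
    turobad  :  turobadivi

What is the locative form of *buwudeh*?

Looking at the final sound of each stem: -ipi when the stem ends in a voiceless consonant (*bieh*, *nugos*); -ivi when the stem ends in a voiced consonant (*abaz*, *turobad*); -a when the stem ends in a vowel (*wupajre*, *ji*).
Since the final sound of *buwudeh* is /h/ (a voiceless consonant), it takes -ipi, giving *buwudehipi*.

buwudehipi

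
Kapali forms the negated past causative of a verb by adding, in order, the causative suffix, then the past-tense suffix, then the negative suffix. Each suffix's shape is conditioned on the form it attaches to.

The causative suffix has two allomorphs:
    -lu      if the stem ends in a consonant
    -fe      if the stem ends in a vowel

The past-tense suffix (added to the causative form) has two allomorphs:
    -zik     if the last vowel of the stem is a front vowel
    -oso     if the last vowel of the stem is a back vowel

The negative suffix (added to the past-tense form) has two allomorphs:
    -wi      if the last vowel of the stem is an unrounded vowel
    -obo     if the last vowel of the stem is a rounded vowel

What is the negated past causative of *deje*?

dejefezikwi

The final sound of *deje* is /e/, which is a vowel, so the causative suffix is -fe, giving *dejefe*.
The last vowel of the causative form *dejefe* is /e/, which is a front vowel, so the past-tense suffix is -zik, giving *dejefezik*.
The past-tense form *dejefezik* — last vowel /i/ (an unrounded vowel) → -wi → *dejefezikwi*.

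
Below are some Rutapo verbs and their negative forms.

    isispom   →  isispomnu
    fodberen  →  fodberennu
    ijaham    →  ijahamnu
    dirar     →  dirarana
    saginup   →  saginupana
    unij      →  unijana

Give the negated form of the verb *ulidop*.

The pattern is nasality of the final consonant: -nu when the stem ends in a nasal (*isispom*, *fodberen*, *ijaham*); -ana when the stem ends in a non-nasal consonant (*dirar*, *saginup*, *unij*).
*ulidop* — final consonant /p/ (non-nasal) → -ana → *ulidopana*.

ulidopana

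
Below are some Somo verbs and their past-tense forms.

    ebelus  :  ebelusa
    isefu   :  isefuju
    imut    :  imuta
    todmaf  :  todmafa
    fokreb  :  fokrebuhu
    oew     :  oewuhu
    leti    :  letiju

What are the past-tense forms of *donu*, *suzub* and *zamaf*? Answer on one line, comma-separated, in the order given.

donuju, suzubuhu, zamafa

The pattern is voicing of the final sound: -a when the stem ends in a voiceless consonant (*ebelus*, *imut*, *todmaf*); -uhu when the stem ends in a voiced consonant (*fokreb*, *oew*); -ju when the stem ends in a vowel (*isefu*, *leti*).
Since the final sound of *donu* is /u/ (a vowel), it takes -ju, giving *donuju*.
*suzub*: final sound = /b/, a voiced consonant → -uhu → *suzubuhu*.
*zamaf*: final sound = /f/, a voiceless consonant → -a → *zamafa*.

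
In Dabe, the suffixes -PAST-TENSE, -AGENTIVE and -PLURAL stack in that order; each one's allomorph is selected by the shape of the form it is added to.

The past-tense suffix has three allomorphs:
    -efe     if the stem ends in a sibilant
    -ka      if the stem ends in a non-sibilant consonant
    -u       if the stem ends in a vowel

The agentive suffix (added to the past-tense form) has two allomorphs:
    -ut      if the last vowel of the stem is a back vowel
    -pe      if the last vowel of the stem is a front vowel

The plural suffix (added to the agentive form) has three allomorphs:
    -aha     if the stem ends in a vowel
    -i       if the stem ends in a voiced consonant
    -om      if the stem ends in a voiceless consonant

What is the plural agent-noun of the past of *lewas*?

lewasefepeaha

The final sound of *lewas* is /s/, which is a sibilant, so the past-tense suffix is -efe, giving *lewasefe*.
The past-tense form *lewasefe* — last vowel /e/ (a front vowel) → -pe → *lewasefepe*.
The final sound of the agentive form *lewasefepe* is /e/, which is a vowel, so the plural suffix is -aha, giving *lewasefepeaha*.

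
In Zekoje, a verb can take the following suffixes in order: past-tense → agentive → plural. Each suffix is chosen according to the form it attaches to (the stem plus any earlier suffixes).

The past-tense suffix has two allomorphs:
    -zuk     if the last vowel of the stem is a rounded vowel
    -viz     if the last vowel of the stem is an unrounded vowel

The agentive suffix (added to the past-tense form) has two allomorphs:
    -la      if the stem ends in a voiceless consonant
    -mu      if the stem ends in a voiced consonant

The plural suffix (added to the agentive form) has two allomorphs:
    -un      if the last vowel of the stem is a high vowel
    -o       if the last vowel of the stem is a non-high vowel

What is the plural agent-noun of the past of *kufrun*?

*kufrun*: last vowel = /u/, a rounded vowel → -zuk → *kufrunzuk*.
The past-tense form *kufrunzuk*: final consonant = /k/, voiceless → -la → *kufrunzukla*.
The agentive form *kufrunzukla* — last vowel /a/ (a non-high vowel) → -o → *kufrunzuklao*.

kufrunzuklao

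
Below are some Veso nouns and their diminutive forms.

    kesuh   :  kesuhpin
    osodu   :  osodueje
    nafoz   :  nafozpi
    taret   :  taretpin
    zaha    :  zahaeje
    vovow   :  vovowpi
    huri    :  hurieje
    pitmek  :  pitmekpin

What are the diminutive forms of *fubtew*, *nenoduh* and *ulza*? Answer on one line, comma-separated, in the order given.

The suffix is conditioned by the final sound: -pin when the stem ends in a voiceless consonant (*kesuh*, *taret*, *pitmek*); -pi when the stem ends in a voiced consonant (*nafoz*, *vovow*); -eje when the stem ends in a vowel (*osodu*, *zaha*, *huri*).
*fubtew*: final sound = /w/, a voiced consonant → -pi → *fubtewpi*.
The final sound of *nenoduh* is /h/, which is a voiceless consonant, so the suffix is -pin, giving *nenoduhpin*.
Since the final sound of *ulza* is /a/ (a vowel), it takes -eje, giving *ulzaeje*.

fubtewpi, nenoduhpin, ulzaeje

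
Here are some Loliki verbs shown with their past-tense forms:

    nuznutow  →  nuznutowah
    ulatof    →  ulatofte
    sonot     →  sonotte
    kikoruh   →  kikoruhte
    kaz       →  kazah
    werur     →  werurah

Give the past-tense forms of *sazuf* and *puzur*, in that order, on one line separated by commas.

sazufte, puzurah

The alternation tracks the final consonant of the stem — -te when the stem ends in a voiceless consonant (*ulatof*, *sonot*, *kikoruh*); -ah when the stem ends in a voiced consonant (*nuznutow*, *kaz*, *werur*).
*sazuf* — final consonant /f/ (voiceless) → -te → *sazufte*.
*puzur*: final consonant = /r/, voiced → -ah → *puzurah*.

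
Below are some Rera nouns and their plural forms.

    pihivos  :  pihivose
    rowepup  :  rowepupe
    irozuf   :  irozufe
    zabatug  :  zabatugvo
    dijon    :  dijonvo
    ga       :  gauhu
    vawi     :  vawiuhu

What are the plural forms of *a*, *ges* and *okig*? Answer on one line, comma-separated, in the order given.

auhu, gese, okigvo

Looking at the final sound of each stem: -e when the stem ends in a voiceless consonant (*pihivos*, *rowepup*, *irozuf*); -vo when the stem ends in a voiced consonant (*zabatug*, *dijon*); -uhu when the stem ends in a vowel (*ga*, *vawi*).
*a*: final sound = /a/, a vowel → -uhu → *auhu*.
*ges*: final sound = /s/, a voiceless consonant → -e → *gese*.
Since the final sound of *okig* is /g/ (a voiced consonant), it takes -vo, giving *okigvo*.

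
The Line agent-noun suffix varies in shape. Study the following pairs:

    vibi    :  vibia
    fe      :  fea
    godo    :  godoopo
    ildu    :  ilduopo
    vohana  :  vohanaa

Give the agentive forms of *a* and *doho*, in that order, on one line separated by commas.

aa, dohoopo

The alternation tracks the last vowel of the stem — -opo when the last vowel of the stem is a rounded vowel (*godo*, *ildu*); -a when the last vowel of the stem is an unrounded vowel (*vibi*, *fe*, *vohana*).
*a*: last vowel = /a/, an unrounded vowel → -a → *aa*.
Since the last vowel of *doho* is /o/ (a rounded vowel), it takes -opo, giving *dohoopo*.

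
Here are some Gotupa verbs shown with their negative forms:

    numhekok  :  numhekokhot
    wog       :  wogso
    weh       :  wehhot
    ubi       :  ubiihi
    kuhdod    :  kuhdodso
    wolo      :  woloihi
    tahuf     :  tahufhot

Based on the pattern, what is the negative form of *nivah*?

nivahhot

The suffix is conditioned by the final sound: -hot when the stem ends in a voiceless consonant (*numhekok*, *weh*, *tahuf*); -so when the stem ends in a voiced consonant (*wog*, *kuhdod*); -ihi when the stem ends in a vowel (*ubi*, *wolo*).
The final sound of *nivah* is /h/, which is a voiceless consonant, so the suffix is -hot, giving *nivahhot*.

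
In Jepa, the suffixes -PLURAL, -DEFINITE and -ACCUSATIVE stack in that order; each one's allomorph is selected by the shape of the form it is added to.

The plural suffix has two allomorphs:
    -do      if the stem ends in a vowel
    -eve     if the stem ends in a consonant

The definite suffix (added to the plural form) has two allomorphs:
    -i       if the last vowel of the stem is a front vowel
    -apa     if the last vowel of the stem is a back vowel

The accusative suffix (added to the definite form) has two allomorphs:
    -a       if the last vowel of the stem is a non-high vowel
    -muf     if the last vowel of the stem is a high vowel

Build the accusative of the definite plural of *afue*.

afuedoapaa

The final sound of *afue* is /e/, which is a vowel, so the plural suffix is -do, giving *afuedo*.
The last vowel of the plural form *afuedo* is /o/, which is a back vowel, so the definite suffix is -apa, giving *afuedoapa*.
The definite form *afuedoapa*: last vowel = /a/, a non-high vowel → -a → *afuedoapaa*.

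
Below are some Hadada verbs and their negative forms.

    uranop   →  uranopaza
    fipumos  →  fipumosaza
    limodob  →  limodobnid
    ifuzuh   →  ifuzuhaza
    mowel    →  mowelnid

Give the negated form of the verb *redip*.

redipaza

The pattern is voicing of the final consonant: -aza when the stem ends in a voiceless consonant (*uranop*, *fipumos*, *ifuzuh*); -nid when the stem ends in a voiced consonant (*limodob*, *mowel*).
*redip* — final consonant /p/ (voiceless) → -aza → *redipaza*.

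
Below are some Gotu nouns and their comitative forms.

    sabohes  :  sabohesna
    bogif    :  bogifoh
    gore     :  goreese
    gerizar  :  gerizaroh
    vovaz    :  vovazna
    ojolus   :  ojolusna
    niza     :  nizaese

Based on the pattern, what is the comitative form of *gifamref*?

The suffix is conditioned by the final sound: -na when the stem ends in a sibilant (*sabohes*, *vovaz*, *ojolus*); -oh when the stem ends in a non-sibilant consonant (*bogif*, *gerizar*); -ese when the stem ends in a vowel (*gore*, *niza*).
Since the final sound of *gifamref* is /f/ (a non-sibilant consonant), it takes -oh, giving *gifamrefoh*.

gifamrefoh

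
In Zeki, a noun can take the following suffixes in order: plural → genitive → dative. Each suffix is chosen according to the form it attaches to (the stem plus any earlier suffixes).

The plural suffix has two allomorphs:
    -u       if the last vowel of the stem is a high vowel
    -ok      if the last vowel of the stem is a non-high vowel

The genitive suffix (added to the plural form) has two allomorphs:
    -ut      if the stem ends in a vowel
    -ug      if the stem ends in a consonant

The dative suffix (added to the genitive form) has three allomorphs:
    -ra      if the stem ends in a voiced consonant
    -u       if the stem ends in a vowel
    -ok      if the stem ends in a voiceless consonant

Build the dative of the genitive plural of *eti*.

etiuutok

The last vowel of *eti* is /i/, which is a high vowel, so the plural suffix is -u, giving *etiu*.
The plural form *etiu* — final sound /u/ (a vowel) → -ut → *etiuut*.
The genitive form *etiuut*: final sound = /t/, a voiceless consonant → -ok → *etiuutok*.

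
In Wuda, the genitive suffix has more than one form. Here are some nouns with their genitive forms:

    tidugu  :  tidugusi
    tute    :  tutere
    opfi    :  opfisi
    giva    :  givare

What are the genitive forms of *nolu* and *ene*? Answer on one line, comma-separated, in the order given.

nolusi, enere

The suffix is conditioned by the last vowel: -si when the last vowel of the stem is a high vowel (*tidugu*, *opfi*); -re when the last vowel of the stem is a non-high vowel (*tute*, *giva*).
The last vowel of *nolu* is /u/, which is a high vowel, so the suffix is -si, giving *nolusi*.
The last vowel of *ene* is /e/, which is a non-high vowel, so the suffix is -re, giving *enere*.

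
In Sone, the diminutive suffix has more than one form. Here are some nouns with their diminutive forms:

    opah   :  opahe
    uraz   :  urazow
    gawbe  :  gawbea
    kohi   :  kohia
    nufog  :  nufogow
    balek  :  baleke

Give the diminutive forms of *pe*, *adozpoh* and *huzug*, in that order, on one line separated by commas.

The suffix is conditioned by the final sound: -e when the stem ends in a voiceless consonant (*opah*, *balek*); -ow when the stem ends in a voiced consonant (*uraz*, *nufog*); -a when the stem ends in a vowel (*gawbe*, *kohi*).
*pe*: final sound = /e/, a vowel → -a → *pea*.
*adozpoh*: final sound = /h/, a voiceless consonant → -e → *adozpohe*.
Since the final sound of *huzug* is /g/ (a voiced consonant), it takes -ow, giving *huzugow*.

pea, adozpohe, huzugow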